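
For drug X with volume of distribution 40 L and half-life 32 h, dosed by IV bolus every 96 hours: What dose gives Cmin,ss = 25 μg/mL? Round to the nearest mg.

7000 mg

τ/t½ = 96/32 ≈ 3, so f = (1/2)^(96/32) ≈ 0.125000.
Cmin,ss = (D/Vd)·f/(1−f), so D = Cmin,ss·Vd·(1−f)/f.
D = 25 × 40 × (1−f)/f ≈ 25 × 40 × 7.00000 ≈ 7000.00 mg.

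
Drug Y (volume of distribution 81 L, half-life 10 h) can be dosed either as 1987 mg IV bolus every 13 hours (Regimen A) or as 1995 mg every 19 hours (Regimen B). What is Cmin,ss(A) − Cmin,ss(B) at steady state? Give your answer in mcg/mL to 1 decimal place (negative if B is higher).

7.8 mcg/mL

Regimen A: f = (1/2)^(13/10) ≈ 0.4061; Cmin,ss = (1987/81)·f/(1−f) ≈ 16.774 mcg/mL.
Regimen B: f = (1/2)^(19/10) ≈ 0.2679; Cmin,ss = (1995/81)·f/(1−f) ≈ 9.013 mcg/mL.
Difference ≈ 16.774 − 9.013 ≈ 7.761 mcg/mL.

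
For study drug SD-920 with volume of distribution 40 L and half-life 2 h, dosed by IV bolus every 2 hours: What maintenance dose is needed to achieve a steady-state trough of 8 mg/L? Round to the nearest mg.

320 mg

τ/t½ = 2/2 ≈ 1, so f = (1/2)^(2/2) ≈ 0.500000.
Cmin,ss = (D/Vd)·f/(1−f), so D = Cmin,ss·Vd·(1−f)/f.
D = 8 × 40 × (1−f)/f ≈ 8 × 40 × 1.00000 ≈ 320.00 mg.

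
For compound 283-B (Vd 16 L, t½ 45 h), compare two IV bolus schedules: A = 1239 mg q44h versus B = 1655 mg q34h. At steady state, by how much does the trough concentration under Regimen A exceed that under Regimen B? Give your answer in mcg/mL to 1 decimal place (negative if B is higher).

-70.4 mcg/mL

Regimen A: f = (1/2)^(44/45) ≈ 0.5078; Cmin,ss = (1239/16)·f/(1−f) ≈ 79.892 mcg/mL.
Regimen B: f = (1/2)^(34/45) ≈ 0.5923; Cmin,ss = (1655/16)·f/(1−f) ≈ 150.272 mcg/mL.
Difference ≈ 79.892 − 150.272 ≈ -70.380 mcg/mL.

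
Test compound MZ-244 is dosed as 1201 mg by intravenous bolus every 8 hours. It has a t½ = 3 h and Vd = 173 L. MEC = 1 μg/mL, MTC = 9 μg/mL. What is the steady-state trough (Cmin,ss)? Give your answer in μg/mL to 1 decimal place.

Over one 8-h interval, 8/3 ≈ 2.6667 half-lives elapse, leaving f ≈ 0.1575 of each dose.
At steady state, accumulation factor R = 1/(1 − e^(−kτ)) ≈ 1.1869.
Each bolus raises the concentration by D/Vd = 1201/173 ≈ 6.942 μg/mL.
Steady-state peak Cmax,ss = C₀·R ≈ 6.942 × 1.1869 ≈ 8.239 μg/mL.
Steady-state trough Cmin,ss = Cmax,ss·f ≈ 8.239 × 0.1575 ≈ 1.298 μg/mL.
Trough 1.3 μg/mL vs MEC 1 μg/mL: adequate.

1.3 μg/mL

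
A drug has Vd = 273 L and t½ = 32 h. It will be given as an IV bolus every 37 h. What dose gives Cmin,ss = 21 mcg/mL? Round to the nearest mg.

7045 mg

τ/t½ = 37/32 ≈ 1.1562, so f = (1/2)^(37/32) ≈ 0.448677.
Cmin,ss = (D/Vd)·f/(1−f), so D = Cmin,ss·Vd·(1−f)/f.
D = 21 × 273 × (1−f)/f ≈ 21 × 273 × 1.22877 ≈ 7044.54 mg.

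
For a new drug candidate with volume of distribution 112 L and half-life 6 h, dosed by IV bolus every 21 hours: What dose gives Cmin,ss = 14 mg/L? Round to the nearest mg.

16172 mg

τ/t½ = 21/6 ≈ 3.5, so f = (1/2)^(21/6) ≈ 0.088388.
Cmin,ss = (D/Vd)·f/(1−f), so D = Cmin,ss·Vd·(1−f)/f.
D = 14 × 112 × (1−f)/f ≈ 14 × 112 × 10.31375 ≈ 16171.96 mg.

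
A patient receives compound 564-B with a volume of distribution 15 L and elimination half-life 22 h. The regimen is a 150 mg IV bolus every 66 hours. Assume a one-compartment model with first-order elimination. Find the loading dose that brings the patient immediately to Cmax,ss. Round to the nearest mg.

f = (1/2)^(66/22) ≈ 0.125000; accumulation ratio R = 1/(1−f) ≈ 1.14286.
Loading dose to hit Cmax,ss on first dose: D_load = D_maint·R ≈ 150 × 1.14286 ≈ 171.43 mg.

171 mg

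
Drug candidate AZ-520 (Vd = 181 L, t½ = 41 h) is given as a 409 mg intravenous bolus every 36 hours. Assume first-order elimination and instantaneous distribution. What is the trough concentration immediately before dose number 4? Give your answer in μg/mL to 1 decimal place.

f = (1/2)^(τ/t½) = (1/2)^(36/41) ≈ 0.5441.
C₀ = D/Vd = 409/181 ≈ 2.260 μg/mL.
Before the 4th dose, 3 doses have been given. Superposition: Cmin = C₀·(f + f² + … + f^3).
≈ 2.260 × (0.5441 + 0.2960 + 0.1611) ≈ 2.260 × 1.0012 ≈ 2.263 μg/mL.

2.3 μg/mL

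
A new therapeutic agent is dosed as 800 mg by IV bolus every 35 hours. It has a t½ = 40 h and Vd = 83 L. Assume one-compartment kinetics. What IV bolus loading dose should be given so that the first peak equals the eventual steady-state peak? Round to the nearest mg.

1759 mg

f = (1/2)^(35/40) ≈ 0.545254; accumulation ratio R = 1/(1−f) ≈ 2.19903.
Loading dose to hit Cmax,ss on first dose: D_load = D_maint·R ≈ 800 × 2.19903 ≈ 1759.22 mg.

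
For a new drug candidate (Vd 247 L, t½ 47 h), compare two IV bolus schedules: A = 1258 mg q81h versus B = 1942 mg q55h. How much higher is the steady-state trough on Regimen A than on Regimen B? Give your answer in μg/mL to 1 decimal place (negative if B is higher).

Regimen A: f = (1/2)^(81/47) ≈ 0.3028; Cmin,ss = (1258/247)·f/(1−f) ≈ 2.212 μg/mL.
Regimen B: f = (1/2)^(55/47) ≈ 0.4444; Cmin,ss = (1942/247)·f/(1−f) ≈ 6.289 μg/mL.
Difference ≈ 2.212 − 6.289 ≈ -4.077 μg/mL.

-4.1 μg/mL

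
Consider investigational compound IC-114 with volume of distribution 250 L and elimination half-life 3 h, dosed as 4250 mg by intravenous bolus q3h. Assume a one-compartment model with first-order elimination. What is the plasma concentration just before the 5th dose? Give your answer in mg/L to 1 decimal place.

15.9 mg/L

f = (1/2)^(τ/t½) = (1/2)^(3/3) ≈ 0.5000.
C₀ = D/Vd = 4250/250 ≈ 17.000 mg/L.
Before the 5th dose, 4 doses have been given. Superposition: Cmin = C₀·(f + f² + … + f^4).
≈ 17.000 × (0.5000 + 0.2500 + 0.1250 + 0.0625) ≈ 17.000 × 0.9375 ≈ 15.938 mg/L.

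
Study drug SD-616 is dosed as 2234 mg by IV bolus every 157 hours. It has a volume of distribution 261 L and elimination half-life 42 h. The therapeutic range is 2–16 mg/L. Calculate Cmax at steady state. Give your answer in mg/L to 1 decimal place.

Over one 157-h interval, 157/42 ≈ 3.7381 half-lives elapse, leaving f ≈ 0.0749 of each dose.
At steady state, accumulation factor R = 1/(1 − e^(−kτ)) ≈ 1.0810.
Single-dose peak C₀ = D/Vd = 2234/261 ≈ 8.559 mg/L.
Cmax,ss = C₀/(1 − f) ≈ 8.559/0.9251 ≈ 9.252 mg/L.
Peak 9.3 mg/L vs MTC 16 mg/L: below toxic threshold.

9.3 mg/L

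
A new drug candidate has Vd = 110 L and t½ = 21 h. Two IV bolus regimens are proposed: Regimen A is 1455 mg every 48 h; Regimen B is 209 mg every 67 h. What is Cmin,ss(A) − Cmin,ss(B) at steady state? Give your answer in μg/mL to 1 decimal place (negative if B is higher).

Regimen A: f = (1/2)^(48/21) ≈ 0.2051; Cmin,ss = (1455/110)·f/(1−f) ≈ 3.413 μg/mL.
Regimen B: f = (1/2)^(67/21) ≈ 0.1095; Cmin,ss = (209/110)·f/(1−f) ≈ 0.234 μg/mL.
Difference ≈ 3.413 − 0.234 ≈ 3.179 μg/mL.

3.2 μg/mL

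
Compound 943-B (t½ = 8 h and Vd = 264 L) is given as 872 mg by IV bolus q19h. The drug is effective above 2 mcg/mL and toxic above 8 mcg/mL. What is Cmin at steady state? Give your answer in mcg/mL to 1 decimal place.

0.8 mcg/mL

Over one 19-h interval, 19/8 ≈ 2.375 half-lives elapse, leaving f ≈ 0.1928 of each dose.
At steady state, accumulation factor R = 1/(1 − e^(−kτ)) ≈ 1.2389.
Each bolus raises the concentration by D/Vd = 872/264 ≈ 3.303 mcg/mL.
Steady-state peak Cmax,ss = C₀·R ≈ 3.303 × 1.2389 ≈ 4.092 mcg/mL.
One interval later, Cmin,ss = Cmax,ss·e^(−kτ) ≈ 4.092 × 0.1928 ≈ 0.789 mcg/mL.
Trough 0.8 mcg/mL vs MEC 2 mcg/mL: subtherapeutic.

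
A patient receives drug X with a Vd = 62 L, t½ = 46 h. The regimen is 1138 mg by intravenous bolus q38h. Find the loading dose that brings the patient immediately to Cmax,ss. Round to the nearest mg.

f = (1/2)^(38/46) ≈ 0.564057; accumulation ratio R = 1/(1−f) ≈ 2.29388.
Loading dose to hit Cmax,ss on first dose: D_load = D_maint·R ≈ 1138 × 2.29388 ≈ 2610.44 mg.

2610 mg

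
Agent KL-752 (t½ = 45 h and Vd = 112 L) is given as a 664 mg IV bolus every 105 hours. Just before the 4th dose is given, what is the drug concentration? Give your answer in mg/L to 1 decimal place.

f = (1/2)^(τ/t½) = (1/2)^(105/45) ≈ 0.1984.
C₀ = D/Vd = 664/112 ≈ 5.929 mg/L.
Before the 4th dose, 3 doses have been given. Superposition: Cmin = C₀·(f + f² + … + f^3).
≈ 5.929 × (0.1984 + 0.0394 + 0.0078) ≈ 5.929 × 0.2456 ≈ 1.456 mg/L.

1.5 mg/L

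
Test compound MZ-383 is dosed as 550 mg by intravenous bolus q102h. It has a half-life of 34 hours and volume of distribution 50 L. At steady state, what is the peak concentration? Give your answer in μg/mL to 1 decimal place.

12.6 μg/mL

τ = 102 h = 3 half-lives, so f = (1/2)^3 = 0.125.
At steady state, R = 1/(1 − 0.125) = 8/7.
Single-dose peak C₀ = D/Vd = 550/50 = 11 μg/mL.
Steady-state peak Cmax,ss = C₀·R = 11 × 8/7 ≈ 12.571 μg/mL.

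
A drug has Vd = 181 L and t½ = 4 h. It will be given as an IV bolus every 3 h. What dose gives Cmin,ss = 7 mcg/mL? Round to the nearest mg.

τ/t½ = 3/4 ≈ 0.75, so f = (1/2)^(3/4) ≈ 0.594604.
Cmin,ss = (D/Vd)·f/(1−f), so D = Cmin,ss·Vd·(1−f)/f.
D = 7 × 181 × (1−f)/f ≈ 7 × 181 × 0.68179 ≈ 863.83 mg.

864 mg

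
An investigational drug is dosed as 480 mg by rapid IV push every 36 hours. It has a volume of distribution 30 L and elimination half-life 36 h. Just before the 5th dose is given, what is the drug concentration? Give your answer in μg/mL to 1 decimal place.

15.0 μg/mL

f = (1/2)^(τ/t½) = (1/2)^(36/36) ≈ 0.5000.
C₀ = D/Vd = 480/30 ≈ 16.000 μg/mL.
Before the 5th dose, 4 doses have been given. Superposition: Cmin = C₀·(f + f² + … + f^4).
≈ 16.000 × (0.5000 + 0.2500 + 0.1250 + 0.0625) ≈ 16.000 × 0.9375 ≈ 15.000 μg/mL.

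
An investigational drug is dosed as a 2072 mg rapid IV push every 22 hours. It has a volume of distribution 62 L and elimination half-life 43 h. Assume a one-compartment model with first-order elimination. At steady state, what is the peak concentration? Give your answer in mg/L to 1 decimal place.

111.9 mg/L

k = ln2/t½ = ln2/43 ≈ 0.016120 h⁻¹; fraction remaining f = e^(−kτ) = e^(−0.016120×22) ≈ 0.7014.
At steady state, accumulation factor R = 1/(1 − e^(−kτ)) ≈ 3.3490.
Single-dose peak C₀ = D/Vd = 2072/62 ≈ 33.419 mg/L.
Steady-state peak Cmax,ss = C₀·R ≈ 33.419 × 3.3490 ≈ 111.920 mg/L.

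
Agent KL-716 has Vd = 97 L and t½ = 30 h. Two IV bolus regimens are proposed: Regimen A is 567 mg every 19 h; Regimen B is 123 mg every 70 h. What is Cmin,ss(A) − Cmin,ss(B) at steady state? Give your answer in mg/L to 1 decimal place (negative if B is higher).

Regimen A: f = (1/2)^(19/30) ≈ 0.6447; Cmin,ss = (567/97)·f/(1−f) ≈ 10.607 mg/L.
Regimen B: f = (1/2)^(70/30) ≈ 0.1984; Cmin,ss = (123/97)·f/(1−f) ≈ 0.314 mg/L.
Difference ≈ 10.607 − 0.314 ≈ 10.293 mg/L.

10.3 mg/L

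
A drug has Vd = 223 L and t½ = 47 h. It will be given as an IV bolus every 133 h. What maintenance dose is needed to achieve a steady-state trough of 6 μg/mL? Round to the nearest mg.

τ/t½ = 133/47 ≈ 2.8298, so f = (1/2)^(133/47) ≈ 0.140653.
Cmin,ss = (D/Vd)·f/(1−f), so D = Cmin,ss·Vd·(1−f)/f.
D = 6 × 223 × (1−f)/f ≈ 6 × 223 × 6.10970 ≈ 8174.78 mg.

8175 mg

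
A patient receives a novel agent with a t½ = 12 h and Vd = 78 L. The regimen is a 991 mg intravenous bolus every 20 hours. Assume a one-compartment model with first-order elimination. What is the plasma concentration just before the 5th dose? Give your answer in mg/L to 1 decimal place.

5.8 mg/L

f = (1/2)^(τ/t½) = (1/2)^(20/12) ≈ 0.3150.
C₀ = D/Vd = 991/78 ≈ 12.705 mg/L.
Before the 5th dose, 4 doses have been given. Superposition: Cmin = C₀·(f + f² + … + f^4).
≈ 12.705 × (0.3150 + 0.0992 + 0.0313 + 0.0098) ≈ 12.705 × 0.4553 ≈ 5.785 mg/L.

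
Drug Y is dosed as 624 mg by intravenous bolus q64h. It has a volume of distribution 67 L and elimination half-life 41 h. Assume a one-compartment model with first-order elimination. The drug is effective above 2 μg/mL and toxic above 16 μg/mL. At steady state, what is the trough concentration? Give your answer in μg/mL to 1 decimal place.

4.8 μg/mL

τ/t½ = 64/41 ≈ 1.561, so fraction remaining f = (1/2)^(64/41) ≈ 0.3389.
At steady state, accumulation factor R = 1/(1 − e^(−kτ)) ≈ 1.5126.
Each bolus raises the concentration by D/Vd = 624/67 ≈ 9.313 μg/mL.
Cmax,ss = C₀/(1 − f) ≈ 9.313/0.6611 ≈ 14.087 μg/mL.
Steady-state trough Cmin,ss = Cmax,ss·f ≈ 14.087 × 0.3389 ≈ 4.774 μg/mL.
Trough 4.8 μg/mL vs MEC 2 μg/mL: adequate.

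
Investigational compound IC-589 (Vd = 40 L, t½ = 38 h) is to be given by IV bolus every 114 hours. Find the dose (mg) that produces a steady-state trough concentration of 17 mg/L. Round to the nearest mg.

τ/t½ = 114/38 ≈ 3, so f = (1/2)^(114/38) ≈ 0.125000.
Cmin,ss = (D/Vd)·f/(1−f), so D = Cmin,ss·Vd·(1−f)/f.
D = 17 × 40 × (1−f)/f ≈ 17 × 40 × 7.00000 ≈ 4760.00 mg.

4760 mg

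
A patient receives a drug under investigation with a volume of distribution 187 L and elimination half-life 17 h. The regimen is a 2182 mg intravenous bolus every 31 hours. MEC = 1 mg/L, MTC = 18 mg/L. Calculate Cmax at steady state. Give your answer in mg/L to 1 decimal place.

16.3 mg/L

Over one 31-h interval, 31/17 ≈ 1.8235 half-lives elapse, leaving f ≈ 0.2825 of each dose.
At steady state, accumulation factor R = 1/(1 − e^(−kτ)) ≈ 1.3937.
Single-dose peak C₀ = D/Vd = 2182/187 ≈ 11.668 mg/L.
Steady-state peak Cmax,ss = C₀·R ≈ 11.668 × 1.3937 ≈ 16.262 mg/L.
Peak 16.3 mg/L vs MTC 18 mg/L: below toxic threshold.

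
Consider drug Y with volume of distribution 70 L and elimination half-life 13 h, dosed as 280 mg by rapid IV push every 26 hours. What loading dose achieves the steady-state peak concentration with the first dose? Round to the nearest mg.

f = (1/2)^(26/13) ≈ 0.250000; accumulation ratio R = 1/(1−f) ≈ 1.33333.
Loading dose to hit Cmax,ss on first dose: D_load = D_maint·R ≈ 280 × 1.33333 ≈ 373.33 mg.

373 mg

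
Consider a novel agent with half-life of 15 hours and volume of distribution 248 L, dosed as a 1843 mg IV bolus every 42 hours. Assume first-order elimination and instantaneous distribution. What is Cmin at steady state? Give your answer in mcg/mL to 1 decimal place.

1.2 mcg/mL

τ/t½ = 42/15 ≈ 2.8, so fraction remaining f = (1/2)^(42/15) ≈ 0.1436.
At steady state, accumulation factor R = 1/(1 − e^(−kτ)) ≈ 1.1677.
Single-dose peak C₀ = D/Vd = 1843/248 ≈ 7.431 mcg/mL.
Steady-state peak Cmax,ss = C₀·R ≈ 7.431 × 1.1677 ≈ 8.677 mcg/mL.
Steady-state trough Cmin,ss = Cmax,ss·f ≈ 8.677 × 0.1436 ≈ 1.246 mcg/mL.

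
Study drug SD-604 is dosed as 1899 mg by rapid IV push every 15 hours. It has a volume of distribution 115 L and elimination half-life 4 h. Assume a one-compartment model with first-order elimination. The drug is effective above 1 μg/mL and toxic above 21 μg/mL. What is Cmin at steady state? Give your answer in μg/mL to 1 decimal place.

1.3 μg/mL

τ/t½ = 15/4 ≈ 3.75, so fraction remaining f = (1/2)^(15/4) ≈ 0.0743.
Each bolus raises the concentration by D/Vd = 1899/115 ≈ 16.513 μg/mL.
Steady-state trough Cmin,ss = C₀·f/(1−f) ≈ 16.513 × 0.0743/0.9257 ≈ 1.325 μg/mL.
Trough 1.3 μg/mL vs MEC 1 μg/mL: adequate.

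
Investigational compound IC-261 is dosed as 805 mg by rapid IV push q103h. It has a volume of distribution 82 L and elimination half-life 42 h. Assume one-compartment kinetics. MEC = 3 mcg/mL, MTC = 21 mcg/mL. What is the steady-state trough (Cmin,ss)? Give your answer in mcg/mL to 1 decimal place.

2.2 mcg/mL

Over one 103-h interval, 103/42 ≈ 2.4524 half-lives elapse, leaving f ≈ 0.1827 of each dose.
At steady state, accumulation factor R = 1/(1 − e^(−kτ)) ≈ 1.2235.
Each bolus raises the concentration by D/Vd = 805/82 ≈ 9.817 mcg/mL.
Steady-state peak Cmax,ss = C₀·R ≈ 9.817 × 1.2235 ≈ 12.011 mcg/mL.
Steady-state trough Cmin,ss = Cmax,ss·f ≈ 12.011 × 0.1827 ≈ 2.194 mcg/mL.
Trough 2.2 mcg/mL vs MEC 3 mcg/mL: subtherapeutic.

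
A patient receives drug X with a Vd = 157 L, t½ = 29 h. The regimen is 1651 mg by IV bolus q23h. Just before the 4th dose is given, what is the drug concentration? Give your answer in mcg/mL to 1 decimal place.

11.6 mcg/mL

f = (1/2)^(τ/t½) = (1/2)^(23/29) ≈ 0.5771.
C₀ = D/Vd = 1651/157 ≈ 10.516 mcg/mL.
Before the 4th dose, 3 doses have been given. Superposition: Cmin = C₀·(f + f² + … + f^3).
≈ 10.516 × (0.5771 + 0.3330 + 0.1922) ≈ 10.516 × 1.1023 ≈ 11.592 mcg/mL.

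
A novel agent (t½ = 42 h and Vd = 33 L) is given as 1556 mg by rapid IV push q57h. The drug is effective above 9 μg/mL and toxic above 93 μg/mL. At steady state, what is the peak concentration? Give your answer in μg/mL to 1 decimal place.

Over one 57-h interval, 57/42 ≈ 1.3571 half-lives elapse, leaving f ≈ 0.3904 of each dose.
At steady state, accumulation factor R = 1/(1 − e^(−kτ)) ≈ 1.6404.
Single-dose peak C₀ = D/Vd = 1556/33 ≈ 47.152 μg/mL.
Steady-state peak Cmax,ss = C₀·R ≈ 47.152 × 1.6404 ≈ 77.348 μg/mL.
Peak 77.3 μg/mL vs MTC 93 μg/mL: below toxic threshold.

77.3 μg/mL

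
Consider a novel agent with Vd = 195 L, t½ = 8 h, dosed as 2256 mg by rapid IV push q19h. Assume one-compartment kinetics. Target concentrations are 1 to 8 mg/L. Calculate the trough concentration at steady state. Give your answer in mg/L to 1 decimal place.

2.8 mg/L

τ/t½ = 19/8 ≈ 2.375, so fraction remaining f = (1/2)^(19/8) ≈ 0.1928.
At steady state, accumulation factor R = 1/(1 − e^(−kτ)) ≈ 1.2389.
Single-dose peak C₀ = D/Vd = 2256/195 ≈ 11.569 mg/L.
Steady-state peak Cmax,ss = C₀·R ≈ 11.569 × 1.2389 ≈ 14.333 mg/L.
One interval later, Cmin,ss = Cmax,ss·e^(−kτ) ≈ 14.333 × 0.1928 ≈ 2.763 mg/L.
Trough 2.8 mg/L vs MEC 1 mg/L: adequate.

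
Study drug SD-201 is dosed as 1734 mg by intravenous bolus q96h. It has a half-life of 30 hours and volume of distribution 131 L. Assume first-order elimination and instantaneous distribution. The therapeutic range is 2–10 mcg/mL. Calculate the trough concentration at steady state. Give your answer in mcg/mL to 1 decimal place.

k = ln2/t½ = ln2/30 ≈ 0.023105 h⁻¹; fraction remaining f = e^(−kτ) = e^(−0.023105×96) ≈ 0.1088.
Single-dose peak C₀ = D/Vd = 1734/131 ≈ 13.237 mcg/mL.
Steady-state trough Cmin,ss = C₀·f/(1−f) ≈ 13.237 × 0.1088/0.8912 ≈ 1.616 mcg/mL.
Trough 1.6 mcg/mL vs MEC 2 mcg/mL: subtherapeutic.

1.6 mcg/mL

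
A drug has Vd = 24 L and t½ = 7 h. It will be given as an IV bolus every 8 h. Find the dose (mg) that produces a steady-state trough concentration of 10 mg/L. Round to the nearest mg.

τ/t½ = 8/7 ≈ 1.1429, so f = (1/2)^(8/7) ≈ 0.452862.
Cmin,ss = (D/Vd)·f/(1−f), so D = Cmin,ss·Vd·(1−f)/f.
D = 10 × 24 × (1−f)/f ≈ 10 × 24 × 1.20818 ≈ 289.96 mg.

290 mg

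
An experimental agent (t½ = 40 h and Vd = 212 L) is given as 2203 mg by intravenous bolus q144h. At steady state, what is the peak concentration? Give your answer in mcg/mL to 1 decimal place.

τ/t½ = 144/40 ≈ 3.6, so fraction remaining f = (1/2)^(144/40) ≈ 0.0825.
Accumulation ratio R = 1/(1 − f) ≈ 1/0.9175 ≈ 1.0899.
Each bolus raises the concentration by D/Vd = 2203/212 ≈ 10.392 mcg/mL.
Steady-state peak Cmax,ss = C₀·R ≈ 10.392 × 1.0899 ≈ 11.326 mcg/mL.

11.3 mcg/mL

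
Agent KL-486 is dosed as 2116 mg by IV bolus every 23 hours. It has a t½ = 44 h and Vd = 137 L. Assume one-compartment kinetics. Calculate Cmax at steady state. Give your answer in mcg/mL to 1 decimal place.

50.8 mcg/mL

τ/t½ = 23/44 ≈ 0.52273, so fraction remaining f = (1/2)^(23/44) ≈ 0.6961.
At steady state, accumulation factor R = 1/(1 − e^(−kτ)) ≈ 3.2906.
Single-dose peak C₀ = D/Vd = 2116/137 ≈ 15.445 mcg/mL.
Steady-state peak Cmax,ss = C₀·R ≈ 15.445 × 3.2906 ≈ 50.823 mcg/mL.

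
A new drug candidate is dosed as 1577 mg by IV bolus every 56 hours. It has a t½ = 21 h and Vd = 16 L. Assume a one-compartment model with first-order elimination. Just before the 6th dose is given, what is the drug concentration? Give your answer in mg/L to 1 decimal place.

18.4 mg/L

f = (1/2)^(τ/t½) = (1/2)^(56/21) ≈ 0.1575.
C₀ = D/Vd = 1577/16 ≈ 98.562 mg/L.
Before the 6th dose, 5 doses have been given. Superposition: Cmin = C₀·(f + f² + … + f^5).
≈ 98.562 × (0.1575 + 0.0248 + 0.0039 + 0.0006 + 0.0001) ≈ 98.562 × 0.1869 ≈ 18.421 mg/L.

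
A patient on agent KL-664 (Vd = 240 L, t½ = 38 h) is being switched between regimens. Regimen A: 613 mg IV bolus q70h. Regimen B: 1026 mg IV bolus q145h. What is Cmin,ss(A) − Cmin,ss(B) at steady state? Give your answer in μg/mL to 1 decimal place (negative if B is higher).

0.7 μg/mL

Regimen A: f = (1/2)^(70/38) ≈ 0.2789; Cmin,ss = (613/240)·f/(1−f) ≈ 0.988 μg/mL.
Regimen B: f = (1/2)^(145/38) ≈ 0.0710; Cmin,ss = (1026/240)·f/(1−f) ≈ 0.327 μg/mL.
Difference ≈ 0.988 − 0.327 ≈ 0.661 μg/mL.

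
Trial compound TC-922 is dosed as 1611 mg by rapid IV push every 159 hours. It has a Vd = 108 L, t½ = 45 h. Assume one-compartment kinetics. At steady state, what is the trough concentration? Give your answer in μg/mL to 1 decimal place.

1.4 μg/mL

Over one 159-h interval, 159/45 ≈ 3.5333 half-lives elapse, leaving f ≈ 0.0864 of each dose.
At steady state, accumulation factor R = 1/(1 − e^(−kτ)) ≈ 1.0946.
Single-dose peak C₀ = D/Vd = 1611/108 ≈ 14.917 μg/mL.
Cmax,ss = C₀/(1 − f) ≈ 14.917/0.9136 ≈ 16.328 μg/mL.
One interval later, Cmin,ss = Cmax,ss·e^(−kτ) ≈ 16.328 × 0.0864 ≈ 1.411 μg/mL.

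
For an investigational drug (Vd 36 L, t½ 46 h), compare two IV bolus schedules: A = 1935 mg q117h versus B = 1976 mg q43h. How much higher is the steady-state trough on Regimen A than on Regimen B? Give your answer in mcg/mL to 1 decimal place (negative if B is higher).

Regimen A: f = (1/2)^(117/46) ≈ 0.1715; Cmin,ss = (1935/36)·f/(1−f) ≈ 11.126 mcg/mL.
Regimen B: f = (1/2)^(43/46) ≈ 0.5231; Cmin,ss = (1976/36)·f/(1−f) ≈ 60.206 mcg/mL.
Difference ≈ 11.126 − 60.206 ≈ -49.080 mcg/mL.

-49.1 mcg/mL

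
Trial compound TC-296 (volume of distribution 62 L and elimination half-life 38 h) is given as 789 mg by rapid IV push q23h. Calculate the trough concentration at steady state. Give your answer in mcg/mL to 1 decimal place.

τ/t½ = 23/38 ≈ 0.60526, so fraction remaining f = (1/2)^(23/38) ≈ 0.6574.
Single-dose peak C₀ = D/Vd = 789/62 ≈ 12.726 mcg/mL.
Steady-state trough Cmin,ss = C₀·f/(1−f) ≈ 12.726 × 0.6574/0.3426 ≈ 24.419 mcg/mL.

24.4 mcg/mL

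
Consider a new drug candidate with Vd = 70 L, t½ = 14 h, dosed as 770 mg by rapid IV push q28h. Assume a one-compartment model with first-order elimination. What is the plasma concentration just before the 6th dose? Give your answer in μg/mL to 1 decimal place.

f = (1/2)^(τ/t½) = (1/2)^(28/14) ≈ 0.2500.
C₀ = D/Vd = 770/70 ≈ 11.000 μg/mL.
Before the 6th dose, 5 doses have been given. Superposition: Cmin = C₀·(f + f² + … + f^5).
≈ 11.000 × (0.2500 + 0.0625 + 0.0156 + 0.0039 + 0.0010) ≈ 11.000 × 0.3330 ≈ 3.663 μg/mL.

3.7 μg/mL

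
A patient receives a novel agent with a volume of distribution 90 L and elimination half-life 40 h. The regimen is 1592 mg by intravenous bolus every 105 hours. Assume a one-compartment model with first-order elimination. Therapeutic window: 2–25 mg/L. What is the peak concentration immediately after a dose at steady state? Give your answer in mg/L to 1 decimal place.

21.1 mg/L

τ/t½ = 105/40 ≈ 2.625, so fraction remaining f = (1/2)^(105/40) ≈ 0.1621.
Accumulation ratio R = 1/(1 − f) ≈ 1/0.8379 ≈ 1.1935.
Single-dose peak C₀ = D/Vd = 1592/90 ≈ 17.689 mg/L.
Steady-state peak Cmax,ss = C₀·R ≈ 17.689 × 1.1935 ≈ 21.112 mg/L.
Peak 21.1 mg/L vs MTC 25 mg/L: below toxic threshold.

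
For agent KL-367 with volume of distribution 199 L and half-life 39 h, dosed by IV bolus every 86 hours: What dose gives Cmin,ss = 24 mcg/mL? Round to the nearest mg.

17247 mg

τ/t½ = 86/39 ≈ 2.2051, so f = (1/2)^(86/39) ≈ 0.216865.
Cmin,ss = (D/Vd)·f/(1−f), so D = Cmin,ss·Vd·(1−f)/f.
D = 24 × 199 × (1−f)/f ≈ 24 × 199 × 3.61116 ≈ 17246.90 mg.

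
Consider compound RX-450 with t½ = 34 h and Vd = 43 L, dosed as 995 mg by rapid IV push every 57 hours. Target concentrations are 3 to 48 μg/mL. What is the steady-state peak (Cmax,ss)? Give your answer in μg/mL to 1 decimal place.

Over one 57-h interval, 57/34 ≈ 1.6765 half-lives elapse, leaving f ≈ 0.3128 of each dose.
Accumulation ratio R = 1/(1 − f) ≈ 1/0.6872 ≈ 1.4552.
Single-dose peak C₀ = D/Vd = 995/43 ≈ 23.140 μg/mL.
Steady-state peak Cmax,ss = C₀·R ≈ 23.140 × 1.4552 ≈ 33.673 μg/mL.
Peak 33.7 μg/mL vs MTC 48 μg/mL: below toxic threshold.

33.7 μg/mL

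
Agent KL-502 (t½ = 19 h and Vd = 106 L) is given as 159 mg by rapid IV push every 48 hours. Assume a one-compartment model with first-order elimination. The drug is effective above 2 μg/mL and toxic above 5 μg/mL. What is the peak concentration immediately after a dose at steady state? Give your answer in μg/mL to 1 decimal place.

1.8 μg/mL

k = ln2/t½ = ln2/19 ≈ 0.036481 h⁻¹; fraction remaining f = e^(−kτ) = e^(−0.036481×48) ≈ 0.1736.
Accumulation ratio R = 1/(1 − f) ≈ 1/0.8264 ≈ 1.2101.
Each bolus raises the concentration by D/Vd = 159/106 ≈ 1.500 μg/mL.
Cmax,ss = C₀/(1 − f) ≈ 1.500/0.8264 ≈ 1.815 μg/mL.
Peak 1.8 μg/mL vs MTC 5 μg/mL: below toxic threshold.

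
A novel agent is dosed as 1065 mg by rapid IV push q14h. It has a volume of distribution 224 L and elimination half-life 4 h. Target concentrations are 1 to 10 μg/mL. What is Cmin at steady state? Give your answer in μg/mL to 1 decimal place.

Over one 14-h interval, 14/4 ≈ 3.5 half-lives elapse, leaving f ≈ 0.0884 of each dose.
Each bolus raises the concentration by D/Vd = 1065/224 ≈ 4.754 μg/mL.
Steady-state trough Cmin,ss = C₀·f/(1−f) ≈ 4.754 × 0.0884/0.9116 ≈ 0.461 μg/mL.
Trough 0.5 μg/mL vs MEC 1 μg/mL: subtherapeutic.

0.5 μg/mL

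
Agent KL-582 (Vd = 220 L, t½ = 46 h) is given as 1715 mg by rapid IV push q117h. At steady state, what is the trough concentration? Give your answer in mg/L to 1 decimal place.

1.6 mg/L

τ/t½ = 117/46 ≈ 2.5435, so fraction remaining f = (1/2)^(117/46) ≈ 0.1715.
At steady state, accumulation factor R = 1/(1 − e^(−kτ)) ≈ 1.2070.
Single-dose peak C₀ = D/Vd = 1715/220 ≈ 7.795 mg/L.
Cmax,ss = C₀/(1 − f) ≈ 7.795/0.8285 ≈ 9.409 mg/L.
Steady-state trough Cmin,ss = Cmax,ss·f ≈ 9.409 × 0.1715 ≈ 1.614 mg/L.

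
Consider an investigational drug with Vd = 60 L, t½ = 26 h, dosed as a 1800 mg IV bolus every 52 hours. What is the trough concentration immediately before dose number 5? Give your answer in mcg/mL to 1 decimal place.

f = (1/2)^(τ/t½) = (1/2)^(52/26) ≈ 0.2500.
C₀ = D/Vd = 1800/60 ≈ 30.000 mcg/mL.
Before the 5th dose, 4 doses have been given. Superposition: Cmin = C₀·(f + f² + … + f^4).
≈ 30.000 × (0.2500 + 0.0625 + 0.0156 + 0.0039) ≈ 30.000 × 0.3320 ≈ 9.960 mcg/mL.

10.0 mcg/mL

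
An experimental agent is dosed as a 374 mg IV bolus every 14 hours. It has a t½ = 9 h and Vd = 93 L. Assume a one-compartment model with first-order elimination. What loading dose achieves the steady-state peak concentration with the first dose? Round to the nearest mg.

567 mg

f = (1/2)^(14/9) ≈ 0.340198; accumulation ratio R = 1/(1−f) ≈ 1.51561.
Loading dose to hit Cmax,ss on first dose: D_load = D_maint·R ≈ 374 × 1.51561 ≈ 566.84 mg.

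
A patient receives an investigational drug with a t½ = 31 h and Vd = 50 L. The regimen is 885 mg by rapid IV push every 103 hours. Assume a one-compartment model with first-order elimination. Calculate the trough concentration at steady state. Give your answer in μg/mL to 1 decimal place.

k = ln2/t½ = ln2/31 ≈ 0.022360 h⁻¹; fraction remaining f = e^(−kτ) = e^(−0.022360×103) ≈ 0.1000.
Accumulation ratio R = 1/(1 − f) ≈ 1/0.9000 ≈ 1.1111.
Each bolus raises the concentration by D/Vd = 885/50 ≈ 17.700 μg/mL.
Cmax,ss = C₀/(1 − f) ≈ 17.700/0.9000 ≈ 19.667 μg/mL.
Steady-state trough Cmin,ss = Cmax,ss·f ≈ 19.667 × 0.1000 ≈ 1.967 μg/mL.

2.0 μg/mL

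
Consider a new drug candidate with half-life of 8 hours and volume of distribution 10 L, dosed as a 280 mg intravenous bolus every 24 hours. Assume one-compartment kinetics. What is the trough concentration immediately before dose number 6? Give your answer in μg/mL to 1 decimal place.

f = (1/2)^(τ/t½) = (1/2)^(24/8) ≈ 0.1250.
C₀ = D/Vd = 280/10 ≈ 28.000 μg/mL.
Before the 6th dose, 5 doses have been given. Superposition: Cmin = C₀·(f + f² + … + f^5).
≈ 28.000 × (0.1250 + 0.0156 + 0.0020 + 0.0002 + 0.0000) ≈ 28.000 × 0.1428 ≈ 3.998 μg/mL.

4.0 μg/mL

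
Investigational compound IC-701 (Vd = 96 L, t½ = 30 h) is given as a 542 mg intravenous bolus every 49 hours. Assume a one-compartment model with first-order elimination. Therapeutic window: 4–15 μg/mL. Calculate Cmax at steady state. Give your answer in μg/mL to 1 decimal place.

τ/t½ = 49/30 ≈ 1.6333, so fraction remaining f = (1/2)^(49/30) ≈ 0.3223.
Accumulation ratio R = 1/(1 − f) ≈ 1/0.6777 ≈ 1.4756.
Single-dose peak C₀ = D/Vd = 542/96 ≈ 5.646 μg/mL.
Steady-state peak Cmax,ss = C₀·R ≈ 5.646 × 1.4756 ≈ 8.331 μg/mL.
Peak 8.3 μg/mL vs MTC 15 μg/mL: below toxic threshold.

8.3 μg/mL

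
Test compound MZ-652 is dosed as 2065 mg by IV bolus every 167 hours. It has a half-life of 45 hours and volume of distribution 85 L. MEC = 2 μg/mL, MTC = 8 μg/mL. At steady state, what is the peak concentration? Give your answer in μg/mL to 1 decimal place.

26.3 μg/mL

k = ln2/t½ = ln2/45 ≈ 0.015403 h⁻¹; fraction remaining f = e^(−kτ) = e^(−0.015403×167) ≈ 0.0764.
At steady state, accumulation factor R = 1/(1 − e^(−kτ)) ≈ 1.0827.
Each bolus raises the concentration by D/Vd = 2065/85 ≈ 24.294 μg/mL.
Steady-state peak Cmax,ss = C₀·R ≈ 24.294 × 1.0827 ≈ 26.303 μg/mL.
Peak 26.3 μg/mL vs MTC 8 μg/mL: exceeds toxic threshold.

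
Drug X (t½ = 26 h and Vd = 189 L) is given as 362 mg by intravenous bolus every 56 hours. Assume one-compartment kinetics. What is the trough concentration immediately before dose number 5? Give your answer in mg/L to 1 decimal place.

0.6 mg/L

f = (1/2)^(τ/t½) = (1/2)^(56/26) ≈ 0.2247.
C₀ = D/Vd = 362/189 ≈ 1.915 mg/L.
Before the 5th dose, 4 doses have been given. Superposition: Cmin = C₀·(f + f² + … + f^4).
≈ 1.915 × (0.2247 + 0.0505 + 0.0113 + 0.0025) ≈ 1.915 × 0.2890 ≈ 0.553 mg/L.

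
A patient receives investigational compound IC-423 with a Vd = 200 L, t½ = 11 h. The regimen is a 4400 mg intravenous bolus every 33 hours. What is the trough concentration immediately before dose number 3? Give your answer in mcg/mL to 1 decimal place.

3.1 mcg/mL

f = (1/2)^(τ/t½) = (1/2)^(33/11) ≈ 0.1250.
C₀ = D/Vd = 4400/200 ≈ 22.000 mcg/mL.
Before the 3rd dose, 2 doses have been given. Superposition: Cmin = C₀·(f + f²).
≈ 22.000 × (0.1250 + 0.0156) ≈ 22.000 × 0.1406 ≈ 3.093 mcg/mL.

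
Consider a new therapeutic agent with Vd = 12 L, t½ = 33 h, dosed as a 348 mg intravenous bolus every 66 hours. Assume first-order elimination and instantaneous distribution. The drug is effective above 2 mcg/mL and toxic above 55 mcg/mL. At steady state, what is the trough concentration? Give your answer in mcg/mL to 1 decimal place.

9.7 mcg/mL

The dosing interval is 2 half-lives, so f = 2^(−2) = 0.25.
Accumulation ratio R = 1/(1 − f) = 1/0.75 = 4/3.
Single-dose peak C₀ = D/Vd = 348/12 = 29 mcg/mL.
Steady-state peak Cmax,ss = C₀·R = 29 × 4/3 ≈ 38.667 mcg/mL.
Steady-state trough Cmin,ss = Cmax,ss·f ≈ 38.667 × 0.25 ≈ 9.667 mcg/mL.
Trough 9.7 mcg/mL vs MEC 2 mcg/mL: adequate.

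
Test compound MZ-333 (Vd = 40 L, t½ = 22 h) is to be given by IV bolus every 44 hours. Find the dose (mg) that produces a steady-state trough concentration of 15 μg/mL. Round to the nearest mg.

1800 mg

τ/t½ = 44/22 ≈ 2, so f = (1/2)^(44/22) ≈ 0.250000.
Cmin,ss = (D/Vd)·f/(1−f), so D = Cmin,ss·Vd·(1−f)/f.
D = 15 × 40 × (1−f)/f ≈ 15 × 40 × 3.00000 ≈ 1800.00 mg.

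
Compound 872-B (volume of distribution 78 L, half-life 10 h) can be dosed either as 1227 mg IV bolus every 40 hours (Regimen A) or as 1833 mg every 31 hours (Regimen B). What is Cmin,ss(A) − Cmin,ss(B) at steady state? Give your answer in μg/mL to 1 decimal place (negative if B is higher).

Regimen A: f = (1/2)^(40/10) ≈ 0.0625; Cmin,ss = (1227/78)·f/(1−f) ≈ 1.049 μg/mL.
Regimen B: f = (1/2)^(31/10) ≈ 0.1166; Cmin,ss = (1833/78)·f/(1−f) ≈ 3.102 μg/mL.
Difference ≈ 1.049 − 3.102 ≈ -2.053 μg/mL.

-2.1 μg/mL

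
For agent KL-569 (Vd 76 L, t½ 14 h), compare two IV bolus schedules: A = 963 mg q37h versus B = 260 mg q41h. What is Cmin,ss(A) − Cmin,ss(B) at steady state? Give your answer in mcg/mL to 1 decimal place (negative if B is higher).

1.9 mcg/mL

Regimen A: f = (1/2)^(37/14) ≈ 0.1601; Cmin,ss = (963/76)·f/(1−f) ≈ 2.415 mcg/mL.
Regimen B: f = (1/2)^(41/14) ≈ 0.1313; Cmin,ss = (260/76)·f/(1−f) ≈ 0.517 mcg/mL.
Difference ≈ 2.415 − 0.517 ≈ 1.898 mcg/mL.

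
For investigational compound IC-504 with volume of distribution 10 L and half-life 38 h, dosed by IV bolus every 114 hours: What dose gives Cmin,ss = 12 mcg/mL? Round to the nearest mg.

840 mg

τ/t½ = 114/38 ≈ 3, so f = (1/2)^(114/38) ≈ 0.125000.
Cmin,ss = (D/Vd)·f/(1−f), so D = Cmin,ss·Vd·(1−f)/f.
D = 12 × 10 × (1−f)/f ≈ 12 × 10 × 7.00000 ≈ 840.00 mg.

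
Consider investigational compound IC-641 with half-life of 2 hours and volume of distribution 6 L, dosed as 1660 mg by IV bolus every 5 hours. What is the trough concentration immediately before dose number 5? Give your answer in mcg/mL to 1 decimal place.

59.4 mcg/mL

f = (1/2)^(τ/t½) = (1/2)^(5/2) ≈ 0.1768.
C₀ = D/Vd = 1660/6 ≈ 276.667 mcg/mL.
Before the 5th dose, 4 doses have been given. Superposition: Cmin = C₀·(f + f² + … + f^4).
≈ 276.667 × (0.1768 + 0.0313 + 0.0055 + 0.0010) ≈ 276.667 × 0.2146 ≈ 59.373 mcg/mL.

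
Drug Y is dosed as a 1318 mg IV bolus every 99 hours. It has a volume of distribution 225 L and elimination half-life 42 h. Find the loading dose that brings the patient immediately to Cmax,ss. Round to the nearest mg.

1638 mg

f = (1/2)^(99/42) ≈ 0.195177; accumulation ratio R = 1/(1−f) ≈ 1.24251.
Loading dose to hit Cmax,ss on first dose: D_load = D_maint·R ≈ 1318 × 1.24251 ≈ 1637.63 mg.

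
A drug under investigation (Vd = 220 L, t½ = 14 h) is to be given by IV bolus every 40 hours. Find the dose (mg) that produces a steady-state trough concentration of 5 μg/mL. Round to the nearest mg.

τ/t½ = 40/14 ≈ 2.8571, so f = (1/2)^(40/14) ≈ 0.138011.
Cmin,ss = (D/Vd)·f/(1−f), so D = Cmin,ss·Vd·(1−f)/f.
D = 5 × 220 × (1−f)/f ≈ 5 × 220 × 6.24580 ≈ 6870.38 mg.

6870 mg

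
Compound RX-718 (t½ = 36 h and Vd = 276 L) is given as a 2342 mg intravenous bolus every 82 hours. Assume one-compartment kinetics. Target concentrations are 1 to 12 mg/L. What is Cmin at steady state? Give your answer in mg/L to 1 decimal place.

Over one 82-h interval, 82/36 ≈ 2.2778 half-lives elapse, leaving f ≈ 0.2062 of each dose.
Each bolus raises the concentration by D/Vd = 2342/276 ≈ 8.486 mg/L.
Steady-state trough Cmin,ss = C₀·f/(1−f) ≈ 8.486 × 0.2062/0.7938 ≈ 2.204 mg/L.
Trough 2.2 mg/L vs MEC 1 mg/L: adequate.

2.2 mg/L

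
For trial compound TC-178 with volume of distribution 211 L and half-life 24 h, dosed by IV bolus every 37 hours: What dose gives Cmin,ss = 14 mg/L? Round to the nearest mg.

τ/t½ = 37/24 ≈ 1.5417, so f = (1/2)^(37/24) ≈ 0.343488.
Cmin,ss = (D/Vd)·f/(1−f), so D = Cmin,ss·Vd·(1−f)/f.
D = 14 × 211 × (1−f)/f ≈ 14 × 211 × 1.91131 ≈ 5646.01 mg.

5646 mg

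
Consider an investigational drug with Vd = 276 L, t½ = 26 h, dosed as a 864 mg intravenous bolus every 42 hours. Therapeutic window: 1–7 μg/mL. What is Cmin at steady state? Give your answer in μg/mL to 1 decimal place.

k = ln2/t½ = ln2/26 ≈ 0.026660 h⁻¹; fraction remaining f = e^(−kτ) = e^(−0.026660×42) ≈ 0.3264.
At steady state, accumulation factor R = 1/(1 − e^(−kτ)) ≈ 1.4846.
Single-dose peak C₀ = D/Vd = 864/276 ≈ 3.130 μg/mL.
Cmax,ss = C₀/(1 − f) ≈ 3.130/0.6736 ≈ 4.647 μg/mL.
Steady-state trough Cmin,ss = Cmax,ss·f ≈ 4.647 × 0.3264 ≈ 1.517 μg/mL.
Trough 1.5 μg/mL vs MEC 1 μg/mL: adequate.

1.5 μg/mL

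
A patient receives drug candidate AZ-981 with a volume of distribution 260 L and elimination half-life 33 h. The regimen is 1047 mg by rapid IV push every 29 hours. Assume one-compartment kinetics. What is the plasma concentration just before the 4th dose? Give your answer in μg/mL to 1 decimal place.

4.0 μg/mL

f = (1/2)^(τ/t½) = (1/2)^(29/33) ≈ 0.5438.
C₀ = D/Vd = 1047/260 ≈ 4.027 μg/mL.
Before the 4th dose, 3 doses have been given. Superposition: Cmin = C₀·(f + f² + … + f^3).
≈ 4.027 × (0.5438 + 0.2957 + 0.1608) ≈ 4.027 × 1.0003 ≈ 4.028 μg/mL.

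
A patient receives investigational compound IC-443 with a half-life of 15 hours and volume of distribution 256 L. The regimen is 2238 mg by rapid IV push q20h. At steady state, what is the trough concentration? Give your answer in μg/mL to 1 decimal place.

τ/t½ = 20/15 ≈ 1.3333, so fraction remaining f = (1/2)^(20/15) ≈ 0.3969.
Accumulation ratio R = 1/(1 − f) ≈ 1/0.6031 ≈ 1.6581.
Each bolus raises the concentration by D/Vd = 2238/256 ≈ 8.742 μg/mL.
Cmax,ss = C₀/(1 − f) ≈ 8.742/0.6031 ≈ 14.495 μg/mL.
Steady-state trough Cmin,ss = Cmax,ss·f ≈ 14.495 × 0.3969 ≈ 5.753 μg/mL.

5.8 μg/mL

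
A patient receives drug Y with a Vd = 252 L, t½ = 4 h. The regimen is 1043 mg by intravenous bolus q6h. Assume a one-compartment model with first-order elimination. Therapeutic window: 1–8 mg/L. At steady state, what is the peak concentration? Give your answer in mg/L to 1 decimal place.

6.4 mg/L

Over one 6-h interval, 6/4 ≈ 1.5 half-lives elapse, leaving f ≈ 0.3536 of each dose.
At steady state, accumulation factor R = 1/(1 − e^(−kτ)) ≈ 1.5470.
Single-dose peak C₀ = D/Vd = 1043/252 ≈ 4.139 mg/L.
Steady-state peak Cmax,ss = C₀·R ≈ 4.139 × 1.5470 ≈ 6.403 mg/L.
Peak 6.4 mg/L vs MTC 8 mg/L: below toxic threshold.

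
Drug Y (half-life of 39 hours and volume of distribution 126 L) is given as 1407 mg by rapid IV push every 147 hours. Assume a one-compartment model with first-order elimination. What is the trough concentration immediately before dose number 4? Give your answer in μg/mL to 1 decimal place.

0.9 μg/mL

f = (1/2)^(τ/t½) = (1/2)^(147/39) ≈ 0.0733.
C₀ = D/Vd = 1407/126 ≈ 11.167 μg/mL.
Before the 4th dose, 3 doses have been given. Superposition: Cmin = C₀·(f + f² + … + f^3).
≈ 11.167 × (0.0733 + 0.0054 + 0.0004) ≈ 11.167 × 0.0791 ≈ 0.883 μg/mL.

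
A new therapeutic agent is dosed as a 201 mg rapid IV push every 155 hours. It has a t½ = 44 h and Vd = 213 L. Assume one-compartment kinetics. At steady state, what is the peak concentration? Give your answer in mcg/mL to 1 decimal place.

k = ln2/t½ = ln2/44 ≈ 0.015753 h⁻¹; fraction remaining f = e^(−kτ) = e^(−0.015753×155) ≈ 0.0870.
Accumulation ratio R = 1/(1 − f) ≈ 1/0.9130 ≈ 1.0953.
Each bolus raises the concentration by D/Vd = 201/213 ≈ 0.944 mcg/mL.
Steady-state peak Cmax,ss = C₀·R ≈ 0.944 × 1.0953 ≈ 1.034 mcg/mL.

1.0 mcg/mL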